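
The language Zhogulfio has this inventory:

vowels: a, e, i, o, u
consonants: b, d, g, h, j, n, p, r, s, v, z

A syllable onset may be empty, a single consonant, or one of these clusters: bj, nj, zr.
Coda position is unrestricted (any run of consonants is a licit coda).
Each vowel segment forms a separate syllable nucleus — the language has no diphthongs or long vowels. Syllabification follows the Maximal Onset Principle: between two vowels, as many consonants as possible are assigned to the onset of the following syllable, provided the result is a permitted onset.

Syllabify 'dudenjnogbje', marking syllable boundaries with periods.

du.denj.nog.bje

Vowels present: u, e, o, e; each is a nucleus, giving 4 syllables.
σ1/σ2 boundary: /d/ → onset of the next syllable (single consonants are always licit onsets).
σ2/σ3 boundary: /njn/ splits as /nj/ + /n/ (/n/ is the longest suffix that is a licit onset).
σ3/σ4 boundary: cluster /gbj/ — the longest permitted-onset suffix is /bj/; onset = /bj/, preceding coda = /g/.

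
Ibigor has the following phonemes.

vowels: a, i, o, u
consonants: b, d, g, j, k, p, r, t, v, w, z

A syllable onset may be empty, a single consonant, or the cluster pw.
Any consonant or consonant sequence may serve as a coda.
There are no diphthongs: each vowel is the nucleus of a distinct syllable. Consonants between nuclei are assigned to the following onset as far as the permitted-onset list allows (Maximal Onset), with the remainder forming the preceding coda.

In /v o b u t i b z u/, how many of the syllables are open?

3

Vowels present: o, u, i, u; each is a nucleus, giving 4 syllables.
V1 /o/ – V2 /u/: /b/ is a single consonant, so it becomes the next onset.
V2 /u/ – V3 /i/: just /t/ — single C goes to the following onset.
V3 /i/ – V4 /u/: cluster /bz/ — the longest permitted-onset suffix is /z/; onset = /z/, preceding coda = /b/.
Putting it together: vo.bu.tib.zu.
Classifying each syllable: /vo/ (open), /bu/ (open), /tib/ (closed), /zu/ (open).
Open syllables: 3.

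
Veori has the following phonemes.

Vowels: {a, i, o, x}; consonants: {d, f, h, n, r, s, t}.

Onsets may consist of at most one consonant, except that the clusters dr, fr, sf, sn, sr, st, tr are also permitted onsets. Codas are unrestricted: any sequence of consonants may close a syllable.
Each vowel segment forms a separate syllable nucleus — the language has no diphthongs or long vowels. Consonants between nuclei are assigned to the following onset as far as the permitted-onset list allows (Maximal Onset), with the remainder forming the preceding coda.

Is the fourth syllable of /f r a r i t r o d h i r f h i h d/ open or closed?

Nuclei (vowels): a, i, o, i, i → 5 syllables.
σ1/σ2 boundary: /r/ is a single consonant, so it becomes the next onset.
σ2/σ3 boundary: cluster /tr/ — /tr/ is itself a permitted onset, so the whole cluster goes right; preceding coda = ∅.
σ3/σ4 boundary: cluster /dh/ — the longest permitted-onset suffix is /h/; onset = /h/, preceding coda = /d/.
σ4/σ5 boundary: /rfh/; trying suffixes from longest down, /h/ is the first permitted one, so coda /rf/ | onset /h/.
Putting it together: fra.ri.trod.hirf.hihd.
Syllable 4 is /hirf/ with coda /rf/, so it is closed.

closed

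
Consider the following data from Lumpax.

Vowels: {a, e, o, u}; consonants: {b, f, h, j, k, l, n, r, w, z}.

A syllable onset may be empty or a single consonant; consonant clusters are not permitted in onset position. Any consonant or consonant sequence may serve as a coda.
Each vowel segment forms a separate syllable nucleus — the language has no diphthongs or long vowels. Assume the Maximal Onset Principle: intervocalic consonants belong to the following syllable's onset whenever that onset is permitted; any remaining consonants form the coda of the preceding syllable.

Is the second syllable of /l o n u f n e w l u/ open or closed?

closed

The vowels are o, u, e, u — 4 nuclei, so 4 syllables.
/o…u/ gap (V1→V2): /n/ → onset of the next syllable (single consonants are always licit onsets).
/u…e/ gap (V2→V3): /fn/; trying suffixes from longest down, /n/ is the first permitted one, so coda /f/ | onset /n/.
/e…u/ gap (V3→V4): /wl/; trying suffixes from longest down, /l/ is the first permitted one, so coda /w/ | onset /l/.
Syllabification: lo.nuf.new.lu.
Syllable 2 is /nuf/ with coda /f/, so it is closed.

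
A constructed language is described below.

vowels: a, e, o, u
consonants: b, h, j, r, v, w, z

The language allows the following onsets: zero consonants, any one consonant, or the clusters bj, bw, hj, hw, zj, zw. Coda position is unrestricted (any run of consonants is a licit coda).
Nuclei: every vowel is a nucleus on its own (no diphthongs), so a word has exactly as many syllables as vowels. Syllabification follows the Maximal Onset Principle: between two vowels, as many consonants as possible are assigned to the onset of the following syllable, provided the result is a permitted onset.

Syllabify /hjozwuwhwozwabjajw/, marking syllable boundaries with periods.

hjo.zwuw.hwo.zwa.bjajw

The vowels are o, u, o, a, a — 5 nuclei, so 5 syllables.
V1 /o/ – V2 /u/: /zw/ — entire cluster is a permitted onset → onset /zw/, coda ∅.
V2 /u/ – V3 /o/: /whw/ splits as /w/ + /hw/ (/hw/ is the longest suffix that is a licit onset).
V3 /o/ – V4 /a/: /zw/ is a licit onset in full, so it all attaches to the next syllable.
V4 /a/ – V5 /a/: /bj/ — entire cluster is a permitted onset → onset /bj/, coda ∅.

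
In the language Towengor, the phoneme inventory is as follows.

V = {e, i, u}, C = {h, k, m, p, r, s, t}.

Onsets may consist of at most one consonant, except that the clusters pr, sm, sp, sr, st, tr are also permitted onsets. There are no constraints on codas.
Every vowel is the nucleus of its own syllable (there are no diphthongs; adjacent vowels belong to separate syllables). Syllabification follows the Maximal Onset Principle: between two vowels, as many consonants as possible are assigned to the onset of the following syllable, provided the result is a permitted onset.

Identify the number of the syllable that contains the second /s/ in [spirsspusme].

Nuclei (vowels): i, u, e → 3 syllables.
Between /i/ (V1) and /u/ (V2): /rssp/ — longest licit onset from the right is /sp/, leaving /rs/ as coda.
Between /u/ (V2) and /e/ (V3): cluster /sm/ — /sm/ is itself a permitted onset, so the whole cluster goes right; preceding coda = ∅.
Result: spirs.spu.sme.
The second /s/ is in the coda of syllable 1 (/spirs/).

1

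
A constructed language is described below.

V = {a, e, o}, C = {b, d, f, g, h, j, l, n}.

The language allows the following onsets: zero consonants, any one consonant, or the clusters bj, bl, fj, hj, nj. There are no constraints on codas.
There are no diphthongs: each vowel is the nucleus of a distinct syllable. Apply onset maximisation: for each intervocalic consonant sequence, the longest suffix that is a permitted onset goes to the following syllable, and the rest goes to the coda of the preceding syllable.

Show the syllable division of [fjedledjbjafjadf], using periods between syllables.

Nuclei (vowels): e, e, a, a → 4 syllables.
Between /e/ (V1) and /e/ (V2): /dl/; trying suffixes from longest down, /l/ is the first permitted one, so coda /d/ | onset /l/.
Between /e/ (V2) and /a/ (V3): /djbj/ splits as /dj/ + /bj/ (/bj/ is the longest suffix that is a licit onset).
Between /a/ (V3) and /a/ (V4): /fj/ — entire cluster is a permitted onset → onset /fj/, coda ∅.

fjed.ledj.bja.fjadf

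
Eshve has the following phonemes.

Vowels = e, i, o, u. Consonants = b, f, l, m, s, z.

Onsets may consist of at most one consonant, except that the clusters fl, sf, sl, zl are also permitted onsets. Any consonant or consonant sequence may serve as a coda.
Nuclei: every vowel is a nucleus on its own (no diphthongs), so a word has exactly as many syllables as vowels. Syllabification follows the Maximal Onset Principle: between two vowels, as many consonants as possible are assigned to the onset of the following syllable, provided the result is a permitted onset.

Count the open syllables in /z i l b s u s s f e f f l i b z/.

Nuclei (vowels): i, u, e, i → 4 syllables.
/i…u/ gap (V1→V2): cluster /lbs/ — the longest permitted-onset suffix is /s/; onset = /s/, preceding coda = /lb/.
/u…e/ gap (V2→V3): cluster /ssf/ — the longest permitted-onset suffix is /sf/; onset = /sf/, preceding coda = /s/.
/e…i/ gap (V3→V4): /ffl/ splits as /f/ + /fl/ (/fl/ is the longest suffix that is a licit onset).
Syllabification: zilb.sus.sfef.flibz.
Classifying each syllable: /zilb/ (closed), /sus/ (closed), /sfef/ (closed), /flibz/ (closed).
Open syllables: 0.

0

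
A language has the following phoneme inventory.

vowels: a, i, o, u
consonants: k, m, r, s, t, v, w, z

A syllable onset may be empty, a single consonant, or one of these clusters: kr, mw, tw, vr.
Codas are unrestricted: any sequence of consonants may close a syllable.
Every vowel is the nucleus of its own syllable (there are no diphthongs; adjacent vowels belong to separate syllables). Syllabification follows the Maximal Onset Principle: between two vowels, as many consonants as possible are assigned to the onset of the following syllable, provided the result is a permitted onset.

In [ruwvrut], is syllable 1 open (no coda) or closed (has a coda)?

closed

Nuclei (vowels): u, u → 2 syllables.
/u…u/ gap (V1→V2): cluster /wvr/ — the longest permitted-onset suffix is /vr/; onset = /vr/, preceding coda = /w/.
Result: ruw.vrut.
Syllable 1 is /ruw/ with coda /w/, so it is closed.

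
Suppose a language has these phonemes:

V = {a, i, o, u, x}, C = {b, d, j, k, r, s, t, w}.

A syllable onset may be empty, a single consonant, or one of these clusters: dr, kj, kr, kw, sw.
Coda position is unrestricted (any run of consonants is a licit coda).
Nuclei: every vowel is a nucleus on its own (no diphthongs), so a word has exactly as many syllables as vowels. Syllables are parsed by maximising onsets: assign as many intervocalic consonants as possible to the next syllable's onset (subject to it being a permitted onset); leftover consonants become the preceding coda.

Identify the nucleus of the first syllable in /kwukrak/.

Nuclei (vowels): u, a → 2 syllables.
The first nucleus (vowel 1 from the left) is /u/.

u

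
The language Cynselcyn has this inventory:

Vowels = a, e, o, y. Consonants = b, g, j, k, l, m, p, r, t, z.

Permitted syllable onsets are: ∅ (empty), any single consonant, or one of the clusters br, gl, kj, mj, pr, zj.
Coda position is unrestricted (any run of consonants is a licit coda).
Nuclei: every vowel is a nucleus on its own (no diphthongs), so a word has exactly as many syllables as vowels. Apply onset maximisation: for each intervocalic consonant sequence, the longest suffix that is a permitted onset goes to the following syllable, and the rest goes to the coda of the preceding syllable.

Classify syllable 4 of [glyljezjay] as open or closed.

The vowels are y, e, a, y — 4 nuclei, so 4 syllables.
V1 /y/ – V2 /e/: /lj/ splits as /l/ + /j/ (/j/ is the longest suffix that is a licit onset).
V2 /e/ – V3 /a/: /zj/ — entire cluster is a permitted onset → onset /zj/, coda ∅.
V3 /a/ – V4 /y/: no consonants, so the boundary falls immediately after /a/.
So the parse is glyl.je.zja.y.
Syllable 4 is /y/; it ends in its nucleus with no coda, so it is open.

open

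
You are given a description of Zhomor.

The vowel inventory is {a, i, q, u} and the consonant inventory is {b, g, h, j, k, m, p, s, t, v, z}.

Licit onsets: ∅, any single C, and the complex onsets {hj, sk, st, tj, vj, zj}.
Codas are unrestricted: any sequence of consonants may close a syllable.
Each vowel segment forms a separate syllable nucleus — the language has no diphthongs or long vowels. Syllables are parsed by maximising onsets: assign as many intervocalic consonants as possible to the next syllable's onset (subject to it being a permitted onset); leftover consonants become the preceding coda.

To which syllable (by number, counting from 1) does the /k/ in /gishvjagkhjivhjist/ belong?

Vowels present: i, a, i, i; each is a nucleus, giving 4 syllables.
Between /i/ (V1) and /a/ (V2): /shvj/; trying suffixes from longest down, /vj/ is the first permitted one, so coda /sh/ | onset /vj/.
Between /a/ (V2) and /i/ (V3): /gkhj/ — longest licit onset from the right is /hj/, leaving /gk/ as coda.
Between /i/ (V3) and /i/ (V4): cluster /vhj/ — the longest permitted-onset suffix is /hj/; onset = /hj/, preceding coda = /v/.
Putting it together: gish.vjagk.hjiv.hjist.
The /k/ is in the coda of syllable 2 (/vjagk/).

2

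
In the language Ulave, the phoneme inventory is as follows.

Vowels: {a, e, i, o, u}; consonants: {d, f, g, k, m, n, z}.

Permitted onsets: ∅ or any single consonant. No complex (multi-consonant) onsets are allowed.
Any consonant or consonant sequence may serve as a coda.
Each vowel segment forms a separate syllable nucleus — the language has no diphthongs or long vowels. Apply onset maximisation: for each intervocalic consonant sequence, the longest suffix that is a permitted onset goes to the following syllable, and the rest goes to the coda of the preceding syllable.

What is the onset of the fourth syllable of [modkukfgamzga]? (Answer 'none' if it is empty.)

The vowels are o, u, a, a — 4 nuclei, so 4 syllables.
/o…u/ gap (V1→V2): /dk/; trying suffixes from longest down, /k/ is the first permitted one, so coda /d/ | onset /k/.
/u…a/ gap (V2→V3): /kfg/ splits as /kf/ + /g/ (/g/ is the longest suffix that is a licit onset).
/a…a/ gap (V3→V4): /mzg/; trying suffixes from longest down, /g/ is the first permitted one, so coda /mz/ | onset /g/.
So the parse is mod.kukf.gamz.ga.
Syllable 4 is /ga/: onset /g/, nucleus /a/, coda ∅.

g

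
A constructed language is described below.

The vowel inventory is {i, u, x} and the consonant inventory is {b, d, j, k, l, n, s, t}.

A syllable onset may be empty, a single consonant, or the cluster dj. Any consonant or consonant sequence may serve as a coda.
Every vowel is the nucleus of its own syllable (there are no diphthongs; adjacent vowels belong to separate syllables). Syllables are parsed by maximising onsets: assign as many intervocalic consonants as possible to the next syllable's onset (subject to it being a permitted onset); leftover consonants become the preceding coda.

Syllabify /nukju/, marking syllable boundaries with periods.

nuk.ju

The vowels are u, u — 2 nuclei, so 2 syllables.
/u…u/ gap (V1→V2): /kj/ — longest licit onset from the right is /j/, leaving /k/ as coda.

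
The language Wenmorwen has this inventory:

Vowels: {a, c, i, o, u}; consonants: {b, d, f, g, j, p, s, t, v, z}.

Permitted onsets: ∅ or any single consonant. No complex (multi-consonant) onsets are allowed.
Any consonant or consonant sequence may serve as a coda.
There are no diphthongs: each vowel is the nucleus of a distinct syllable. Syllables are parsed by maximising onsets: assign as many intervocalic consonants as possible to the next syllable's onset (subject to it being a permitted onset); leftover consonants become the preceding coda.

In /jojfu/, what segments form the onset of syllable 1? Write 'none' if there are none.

Nuclei (vowels): o, u → 2 syllables.
σ1/σ2 boundary: /jf/ — longest licit onset from the right is /f/, leaving /j/ as coda.
So the parse is joj.fu.
Syllable 1 is /joj/: onset /j/, nucleus /o/, coda /j/.

j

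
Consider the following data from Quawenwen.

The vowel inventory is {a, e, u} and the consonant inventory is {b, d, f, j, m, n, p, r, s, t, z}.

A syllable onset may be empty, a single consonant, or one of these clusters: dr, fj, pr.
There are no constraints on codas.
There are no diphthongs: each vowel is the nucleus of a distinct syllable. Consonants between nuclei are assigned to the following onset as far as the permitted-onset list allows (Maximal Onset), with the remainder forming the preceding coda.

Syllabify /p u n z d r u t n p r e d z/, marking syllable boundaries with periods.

Nuclei (vowels): u, u, e → 3 syllables.
σ1/σ2 boundary: /nzdr/ — longest licit onset from the right is /dr/, leaving /nz/ as coda.
σ2/σ3 boundary: /tnpr/ — longest licit onset from the right is /pr/, leaving /tn/ as coda.

punz.drutn.predz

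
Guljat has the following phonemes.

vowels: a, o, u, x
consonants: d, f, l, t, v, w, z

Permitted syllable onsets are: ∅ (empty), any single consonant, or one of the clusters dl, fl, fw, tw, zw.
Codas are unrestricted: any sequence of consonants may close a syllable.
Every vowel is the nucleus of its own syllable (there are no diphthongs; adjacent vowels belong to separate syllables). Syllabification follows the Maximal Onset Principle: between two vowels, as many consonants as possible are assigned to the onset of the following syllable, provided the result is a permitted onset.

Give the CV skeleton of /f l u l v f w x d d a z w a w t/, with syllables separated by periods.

CCVCC.CCVC.CV.CCVCC

The vowels are u, x, a, a — 4 nuclei, so 4 syllables.
V1 /u/ – V2 /x/: /lvfw/ splits as /lv/ + /fw/ (/fw/ is the longest suffix that is a licit onset).
V2 /x/ – V3 /a/: /dd/ — longest licit onset from the right is /d/, leaving /d/ as coda.
V3 /a/ – V4 /a/: /zw/ is a licit onset in full, so it all attaches to the next syllable.
Syllabification: flulv.fwxd.da.zwawt.
Mapping each syllable to C/V: /flulv/ → CCVCC, /fwxd/ → CCVC, /da/ → CV, /zwawt/ → CCVCC.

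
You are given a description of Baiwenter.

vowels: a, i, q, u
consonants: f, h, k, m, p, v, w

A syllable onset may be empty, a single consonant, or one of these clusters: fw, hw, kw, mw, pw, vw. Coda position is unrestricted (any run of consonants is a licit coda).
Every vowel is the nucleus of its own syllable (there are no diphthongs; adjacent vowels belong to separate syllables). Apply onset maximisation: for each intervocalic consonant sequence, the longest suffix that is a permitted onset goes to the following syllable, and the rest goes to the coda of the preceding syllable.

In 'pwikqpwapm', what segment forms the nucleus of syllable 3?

The vowels are i, q, a — 3 nuclei, so 3 syllables.
The third nucleus (vowel 3 from the left) is /a/.

a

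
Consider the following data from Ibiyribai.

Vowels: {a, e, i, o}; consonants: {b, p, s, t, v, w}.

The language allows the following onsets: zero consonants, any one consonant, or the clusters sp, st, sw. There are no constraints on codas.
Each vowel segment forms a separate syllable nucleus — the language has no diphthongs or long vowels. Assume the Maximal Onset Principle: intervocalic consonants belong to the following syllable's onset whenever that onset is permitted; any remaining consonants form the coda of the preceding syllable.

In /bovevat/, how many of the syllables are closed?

Vowels present: o, e, a; each is a nucleus, giving 3 syllables.
Between /o/ (V1) and /e/ (V2): /v/ is a single consonant, so it becomes the next onset.
Between /e/ (V2) and /a/ (V3): just /v/ — single C goes to the following onset.
Syllabification: bo.ve.vat.
Classifying each syllable: /bo/ (open), /ve/ (open), /vat/ (closed).
Closed syllables: 1.

1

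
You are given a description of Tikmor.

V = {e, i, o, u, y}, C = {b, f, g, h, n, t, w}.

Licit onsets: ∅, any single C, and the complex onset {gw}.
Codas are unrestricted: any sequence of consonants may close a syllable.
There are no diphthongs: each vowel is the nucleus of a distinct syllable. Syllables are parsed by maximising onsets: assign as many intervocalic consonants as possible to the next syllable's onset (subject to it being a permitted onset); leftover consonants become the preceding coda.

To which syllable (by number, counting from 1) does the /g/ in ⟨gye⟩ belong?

1

Vowels present: y, e; each is a nucleus, giving 2 syllables.
/y…e/ gap (V1→V2): nothing intervenes; syllable break is V.V.
Result: gy.e.
The /g/ is in the onset of syllable 1 (/gy/).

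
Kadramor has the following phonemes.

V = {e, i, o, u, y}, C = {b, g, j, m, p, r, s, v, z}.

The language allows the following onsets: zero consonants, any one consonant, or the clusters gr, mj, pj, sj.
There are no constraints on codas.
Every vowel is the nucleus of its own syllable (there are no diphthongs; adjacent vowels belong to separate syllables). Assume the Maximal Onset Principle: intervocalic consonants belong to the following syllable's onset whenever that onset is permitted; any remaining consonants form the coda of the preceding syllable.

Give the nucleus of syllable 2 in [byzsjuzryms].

u

Vowels present: y, u, y; each is a nucleus, giving 3 syllables.
The second nucleus (vowel 2 from the left) is /u/.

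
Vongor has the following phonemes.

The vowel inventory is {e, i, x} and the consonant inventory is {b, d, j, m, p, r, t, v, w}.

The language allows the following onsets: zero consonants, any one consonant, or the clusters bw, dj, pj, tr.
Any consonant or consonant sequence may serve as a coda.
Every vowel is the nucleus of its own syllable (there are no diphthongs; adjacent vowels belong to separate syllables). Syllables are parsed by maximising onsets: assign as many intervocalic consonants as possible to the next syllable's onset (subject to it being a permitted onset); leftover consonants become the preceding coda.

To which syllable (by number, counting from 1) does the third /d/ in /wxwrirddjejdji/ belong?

The vowels are x, i, e, i — 4 nuclei, so 4 syllables.
σ1/σ2 boundary: /wr/ splits as /w/ + /r/ (/r/ is the longest suffix that is a licit onset).
σ2/σ3 boundary: /rddj/ — longest licit onset from the right is /dj/, leaving /rd/ as coda.
σ3/σ4 boundary: /jdj/ splits as /j/ + /dj/ (/dj/ is the longest suffix that is a licit onset).
So the parse is wxw.rird.djej.dji.
The third /d/ is in the onset of syllable 4 (/dji/).

4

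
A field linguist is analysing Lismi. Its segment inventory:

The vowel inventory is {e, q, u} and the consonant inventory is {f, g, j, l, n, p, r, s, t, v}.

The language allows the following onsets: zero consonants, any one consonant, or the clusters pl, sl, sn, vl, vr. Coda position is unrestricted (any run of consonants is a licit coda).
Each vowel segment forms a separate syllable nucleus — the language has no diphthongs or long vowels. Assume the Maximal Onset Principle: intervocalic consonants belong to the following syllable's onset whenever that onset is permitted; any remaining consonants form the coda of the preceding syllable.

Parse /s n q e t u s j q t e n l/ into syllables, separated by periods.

snq.e.tus.jq.tenl

Nuclei (vowels): q, e, u, q, e → 5 syllables.
/q…e/ gap (V1→V2): hiatus — the boundary sits between the two vowels.
/e…u/ gap (V2→V3): just /t/ — single C goes to the following onset.
/u…q/ gap (V3→V4): /sj/; trying suffixes from longest down, /j/ is the first permitted one, so coda /s/ | onset /j/.
/q…e/ gap (V4→V5): /t/ → onset of the next syllable (single consonants are always licit onsets).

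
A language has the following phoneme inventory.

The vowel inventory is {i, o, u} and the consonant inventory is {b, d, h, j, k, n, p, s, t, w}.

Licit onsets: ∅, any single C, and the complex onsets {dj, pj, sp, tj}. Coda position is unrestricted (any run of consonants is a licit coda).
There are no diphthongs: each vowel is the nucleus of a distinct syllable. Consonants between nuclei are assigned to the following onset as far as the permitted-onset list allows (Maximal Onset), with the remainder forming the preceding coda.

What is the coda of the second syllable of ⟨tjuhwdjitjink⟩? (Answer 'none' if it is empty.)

none

Vowels present: u, i, i; each is a nucleus, giving 3 syllables.
V1 /u/ – V2 /i/: /hwdj/ splits as /hw/ + /dj/ (/dj/ is the longest suffix that is a licit onset).
V2 /i/ – V3 /i/: /tj/ — entire cluster is a permitted onset → onset /tj/, coda ∅.
Syllabification: tjuhw.dji.tjink.
Syllable 2 is /dji/: onset /dj/, nucleus /i/, coda ∅.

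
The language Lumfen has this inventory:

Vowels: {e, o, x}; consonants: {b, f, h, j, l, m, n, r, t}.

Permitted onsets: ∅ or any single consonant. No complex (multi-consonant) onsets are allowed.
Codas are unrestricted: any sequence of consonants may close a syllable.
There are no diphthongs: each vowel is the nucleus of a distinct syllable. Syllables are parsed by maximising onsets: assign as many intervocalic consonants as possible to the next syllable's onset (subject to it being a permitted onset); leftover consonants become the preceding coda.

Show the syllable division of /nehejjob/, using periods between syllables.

ne.hej.job

Nuclei (vowels): e, e, o → 3 syllables.
/e…e/ gap (V1→V2): just /h/ — single C goes to the following onset.
/e…o/ gap (V2→V3): /jj/ splits as /j/ + /j/ (/j/ is the longest suffix that is a licit onset).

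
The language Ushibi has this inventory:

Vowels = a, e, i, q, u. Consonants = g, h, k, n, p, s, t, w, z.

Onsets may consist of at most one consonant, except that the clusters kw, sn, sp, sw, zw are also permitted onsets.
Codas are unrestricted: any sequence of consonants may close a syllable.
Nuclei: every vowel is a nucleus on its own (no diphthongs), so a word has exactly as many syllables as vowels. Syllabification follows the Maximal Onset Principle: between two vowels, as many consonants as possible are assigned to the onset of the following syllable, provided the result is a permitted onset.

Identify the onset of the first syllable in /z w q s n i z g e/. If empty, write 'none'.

Vowels present: q, i, e; each is a nucleus, giving 3 syllables.
/q…i/ gap (V1→V2): cluster /sn/ — /sn/ is itself a permitted onset, so the whole cluster goes right; preceding coda = ∅.
/i…e/ gap (V2→V3): /zg/ splits as /z/ + /g/ (/g/ is the longest suffix that is a licit onset).
Result: zwq.sniz.ge.
Syllable 1 is /zwq/: onset /zw/, nucleus /q/, coda ∅.

zw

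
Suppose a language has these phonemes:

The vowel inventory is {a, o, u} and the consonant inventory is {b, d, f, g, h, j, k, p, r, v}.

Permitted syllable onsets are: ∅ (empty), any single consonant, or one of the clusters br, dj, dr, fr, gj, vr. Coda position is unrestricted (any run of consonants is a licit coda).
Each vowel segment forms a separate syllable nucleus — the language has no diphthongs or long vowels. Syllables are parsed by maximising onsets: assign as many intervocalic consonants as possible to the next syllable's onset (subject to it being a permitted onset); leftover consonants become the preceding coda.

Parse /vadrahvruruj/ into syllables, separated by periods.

The vowels are a, a, u, u — 4 nuclei, so 4 syllables.
V1 /a/ – V2 /a/: /dr/ is a licit onset in full, so it all attaches to the next syllable.
V2 /a/ – V3 /u/: /hvr/ splits as /h/ + /vr/ (/vr/ is the longest suffix that is a licit onset).
V3 /u/ – V4 /u/: just /r/ — single C goes to the following onset.

va.drah.vru.ruj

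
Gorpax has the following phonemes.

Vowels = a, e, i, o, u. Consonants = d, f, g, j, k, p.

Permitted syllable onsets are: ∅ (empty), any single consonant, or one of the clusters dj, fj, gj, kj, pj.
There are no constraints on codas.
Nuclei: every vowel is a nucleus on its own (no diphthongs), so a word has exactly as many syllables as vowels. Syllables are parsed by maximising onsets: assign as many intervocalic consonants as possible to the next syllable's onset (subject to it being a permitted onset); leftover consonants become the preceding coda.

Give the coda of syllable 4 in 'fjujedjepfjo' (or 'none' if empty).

none

Vowels present: u, e, e, o; each is a nucleus, giving 4 syllables.
σ1/σ2 boundary: /j/ → onset of the next syllable (single consonants are always licit onsets).
σ2/σ3 boundary: /dj/ — entire cluster is a permitted onset → onset /dj/, coda ∅.
σ3/σ4 boundary: /pfj/ — longest licit onset from the right is /fj/, leaving /p/ as coda.
Syllabification: fju.je.djep.fjo.
Syllable 4 is /fjo/: onset /fj/, nucleus /o/, coda ∅.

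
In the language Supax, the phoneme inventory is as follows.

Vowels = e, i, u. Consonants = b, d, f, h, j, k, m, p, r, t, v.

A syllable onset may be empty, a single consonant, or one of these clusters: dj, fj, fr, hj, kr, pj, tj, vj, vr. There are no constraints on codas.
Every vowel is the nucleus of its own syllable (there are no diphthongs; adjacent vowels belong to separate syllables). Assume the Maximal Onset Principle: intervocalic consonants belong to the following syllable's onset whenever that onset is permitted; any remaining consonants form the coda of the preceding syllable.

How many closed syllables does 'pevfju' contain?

The vowels are e, u — 2 nuclei, so 2 syllables.
/e…u/ gap (V1→V2): cluster /vfj/ — the longest permitted-onset suffix is /fj/; onset = /fj/, preceding coda = /v/.
Result: pev.fju.
Classifying each syllable: /pev/ (closed), /fju/ (open).
Closed syllables: 1.

1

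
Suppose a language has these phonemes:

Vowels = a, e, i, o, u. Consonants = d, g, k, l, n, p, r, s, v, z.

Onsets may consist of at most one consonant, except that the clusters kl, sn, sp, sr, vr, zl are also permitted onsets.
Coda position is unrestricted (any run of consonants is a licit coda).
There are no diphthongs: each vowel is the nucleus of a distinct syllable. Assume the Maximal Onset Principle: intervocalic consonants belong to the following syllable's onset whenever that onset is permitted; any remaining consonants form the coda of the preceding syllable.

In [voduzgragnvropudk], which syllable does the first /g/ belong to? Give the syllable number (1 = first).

Vowels present: o, u, a, o, u; each is a nucleus, giving 5 syllables.
Between /o/ (V1) and /u/ (V2): /d/ is a single consonant, so it becomes the next onset.
Between /u/ (V2) and /a/ (V3): /zgr/; trying suffixes from longest down, /r/ is the first permitted one, so coda /zg/ | onset /r/.
Between /a/ (V3) and /o/ (V4): /gnvr/ splits as /gn/ + /vr/ (/vr/ is the longest suffix that is a licit onset).
Between /o/ (V4) and /u/ (V5): /p/ is a single consonant, so it becomes the next onset.
Putting it together: vo.duzg.ragn.vro.pudk.
The first /g/ is in the coda of syllable 2 (/duzg/).

2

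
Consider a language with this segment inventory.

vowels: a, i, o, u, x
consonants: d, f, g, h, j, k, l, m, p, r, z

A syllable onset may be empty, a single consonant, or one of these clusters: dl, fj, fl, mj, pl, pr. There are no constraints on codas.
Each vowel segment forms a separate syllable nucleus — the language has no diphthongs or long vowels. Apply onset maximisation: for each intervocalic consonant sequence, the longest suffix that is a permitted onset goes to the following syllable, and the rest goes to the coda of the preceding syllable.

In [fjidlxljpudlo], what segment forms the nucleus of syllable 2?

x

Vowels present: i, x, u, o; each is a nucleus, giving 4 syllables.
The second nucleus (vowel 2 from the left) is /x/.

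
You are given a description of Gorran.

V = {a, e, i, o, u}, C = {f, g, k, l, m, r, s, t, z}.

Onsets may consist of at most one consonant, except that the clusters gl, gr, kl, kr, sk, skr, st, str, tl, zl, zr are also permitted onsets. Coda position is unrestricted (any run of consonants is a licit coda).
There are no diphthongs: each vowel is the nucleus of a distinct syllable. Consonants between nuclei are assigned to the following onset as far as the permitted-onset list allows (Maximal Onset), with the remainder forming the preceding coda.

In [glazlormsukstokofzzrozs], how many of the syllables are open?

Vowels present: a, o, u, o, o, o; each is a nucleus, giving 6 syllables.
/a…o/ gap (V1→V2): /zl/ — entire cluster is a permitted onset → onset /zl/, coda ∅.
/o…u/ gap (V2→V3): /rms/; trying suffixes from longest down, /s/ is the first permitted one, so coda /rm/ | onset /s/.
/u…o/ gap (V3→V4): /kst/ — longest licit onset from the right is /st/, leaving /k/ as coda.
/o…o/ gap (V4→V5): /k/ is a single consonant, so it becomes the next onset.
/o…o/ gap (V5→V6): /fzzr/ splits as /fz/ + /zr/ (/zr/ is the longest suffix that is a licit onset).
Result: gla.zlorm.suk.sto.kofz.zrozs.
Classifying each syllable: /gla/ (open), /zlorm/ (closed), /suk/ (closed), /sto/ (open), /kofz/ (closed), /zrozs/ (closed).
Open syllables: 2.

2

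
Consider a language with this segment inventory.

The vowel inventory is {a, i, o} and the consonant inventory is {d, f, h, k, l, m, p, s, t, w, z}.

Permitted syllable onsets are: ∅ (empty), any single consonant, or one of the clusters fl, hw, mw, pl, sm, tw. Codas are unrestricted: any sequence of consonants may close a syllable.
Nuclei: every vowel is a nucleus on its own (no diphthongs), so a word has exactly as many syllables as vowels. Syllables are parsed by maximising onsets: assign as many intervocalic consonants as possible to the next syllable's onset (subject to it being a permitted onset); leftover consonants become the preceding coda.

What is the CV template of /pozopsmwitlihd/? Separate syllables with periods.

Nuclei (vowels): o, o, i, i → 4 syllables.
V1 /o/ – V2 /o/: /z/ → onset of the next syllable (single consonants are always licit onsets).
V2 /o/ – V3 /i/: /psmw/; trying suffixes from longest down, /mw/ is the first permitted one, so coda /ps/ | onset /mw/.
V3 /i/ – V4 /i/: /tl/ — longest licit onset from the right is /l/, leaving /t/ as coda.
Result: po.zops.mwit.lihd.
Mapping each syllable to C/V: /po/ → CV, /zops/ → CVCC, /mwit/ → CCVC, /lihd/ → CVCC.

CV.CVCC.CCVC.CVCC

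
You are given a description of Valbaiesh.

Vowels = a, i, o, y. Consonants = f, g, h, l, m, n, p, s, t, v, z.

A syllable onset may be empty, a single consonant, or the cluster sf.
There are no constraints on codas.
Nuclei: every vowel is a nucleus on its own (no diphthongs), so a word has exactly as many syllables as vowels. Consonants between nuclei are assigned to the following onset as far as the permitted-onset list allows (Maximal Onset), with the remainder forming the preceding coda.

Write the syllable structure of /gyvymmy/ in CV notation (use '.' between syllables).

CV.CVC.CV

Vowels present: y, y, y; each is a nucleus, giving 3 syllables.
Between /y/ (V1) and /y/ (V2): just /v/ — single C goes to the following onset.
Between /y/ (V2) and /y/ (V3): /mm/ splits as /m/ + /m/ (/m/ is the longest suffix that is a licit onset).
Syllabification: gy.vym.my.
Mapping each syllable to C/V: /gy/ → CV, /vym/ → CVC, /my/ → CV.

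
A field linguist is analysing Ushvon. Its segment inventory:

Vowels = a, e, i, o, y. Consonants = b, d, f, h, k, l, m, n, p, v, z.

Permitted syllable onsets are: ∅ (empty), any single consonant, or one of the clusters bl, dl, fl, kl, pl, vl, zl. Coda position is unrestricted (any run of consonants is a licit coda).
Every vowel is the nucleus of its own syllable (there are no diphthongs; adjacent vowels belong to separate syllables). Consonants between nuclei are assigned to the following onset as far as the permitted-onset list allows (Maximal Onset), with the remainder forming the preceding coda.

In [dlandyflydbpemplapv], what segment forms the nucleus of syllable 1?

a

The vowels are a, y, y, e, a — 5 nuclei, so 5 syllables.
The first nucleus (vowel 1 from the left) is /a/.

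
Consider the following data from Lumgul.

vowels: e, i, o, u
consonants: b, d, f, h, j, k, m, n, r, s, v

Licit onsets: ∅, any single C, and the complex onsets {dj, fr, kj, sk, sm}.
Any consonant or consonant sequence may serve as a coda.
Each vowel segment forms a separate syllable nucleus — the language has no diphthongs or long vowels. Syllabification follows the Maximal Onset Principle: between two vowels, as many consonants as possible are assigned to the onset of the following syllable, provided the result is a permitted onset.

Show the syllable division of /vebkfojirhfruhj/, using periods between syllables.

vebk.fo.jirh.fruhj

Nuclei (vowels): e, o, i, u → 4 syllables.
V1 /e/ – V2 /o/: /bkf/; trying suffixes from longest down, /f/ is the first permitted one, so coda /bk/ | onset /f/.
V2 /o/ – V3 /i/: /j/ is a single consonant, so it becomes the next onset.
V3 /i/ – V4 /u/: /rhfr/ splits as /rh/ + /fr/ (/fr/ is the longest suffix that is a licit onset).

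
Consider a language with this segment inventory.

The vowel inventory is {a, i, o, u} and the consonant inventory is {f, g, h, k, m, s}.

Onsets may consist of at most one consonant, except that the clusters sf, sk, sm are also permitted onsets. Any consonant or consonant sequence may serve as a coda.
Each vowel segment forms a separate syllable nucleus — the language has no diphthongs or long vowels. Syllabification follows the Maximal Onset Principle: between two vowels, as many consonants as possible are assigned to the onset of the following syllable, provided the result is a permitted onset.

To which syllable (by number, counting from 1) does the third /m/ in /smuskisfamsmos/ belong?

4

The vowels are u, i, a, o — 4 nuclei, so 4 syllables.
Between /u/ (V1) and /i/ (V2): /sk/ is a licit onset in full, so it all attaches to the next syllable.
Between /i/ (V2) and /a/ (V3): /sf/ is a licit onset in full, so it all attaches to the next syllable.
Between /a/ (V3) and /o/ (V4): /msm/; trying suffixes from longest down, /sm/ is the first permitted one, so coda /m/ | onset /sm/.
Putting it together: smu.ski.sfam.smos.
The third /m/ is in the onset of syllable 4 (/smos/).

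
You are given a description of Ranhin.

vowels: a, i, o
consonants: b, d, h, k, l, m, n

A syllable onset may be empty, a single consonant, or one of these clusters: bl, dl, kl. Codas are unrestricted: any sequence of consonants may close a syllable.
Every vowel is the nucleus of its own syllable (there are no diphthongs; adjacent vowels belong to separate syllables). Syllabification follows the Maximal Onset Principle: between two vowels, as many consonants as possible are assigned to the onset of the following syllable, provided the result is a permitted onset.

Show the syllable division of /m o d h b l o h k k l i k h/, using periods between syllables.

modh.blohk.klikh

The vowels are o, o, i — 3 nuclei, so 3 syllables.
/o…o/ gap (V1→V2): /dhbl/ splits as /dh/ + /bl/ (/bl/ is the longest suffix that is a licit onset).
/o…i/ gap (V2→V3): cluster /hkkl/ — the longest permitted-onset suffix is /kl/; onset = /kl/, preceding coda = /hk/.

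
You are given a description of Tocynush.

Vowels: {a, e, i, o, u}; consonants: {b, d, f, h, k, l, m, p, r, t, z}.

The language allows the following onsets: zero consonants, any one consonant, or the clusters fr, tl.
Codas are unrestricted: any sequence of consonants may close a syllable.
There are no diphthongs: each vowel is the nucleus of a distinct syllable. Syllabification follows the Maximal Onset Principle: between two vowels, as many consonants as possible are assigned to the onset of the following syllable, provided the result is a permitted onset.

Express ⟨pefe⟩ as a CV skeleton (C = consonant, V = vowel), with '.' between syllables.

CV.CV

Vowels present: e, e; each is a nucleus, giving 2 syllables.
σ1/σ2 boundary: /f/ is a single consonant, so it becomes the next onset.
Putting it together: pe.fe.
Mapping each syllable to C/V: /pe/ → CV, /fe/ → CV.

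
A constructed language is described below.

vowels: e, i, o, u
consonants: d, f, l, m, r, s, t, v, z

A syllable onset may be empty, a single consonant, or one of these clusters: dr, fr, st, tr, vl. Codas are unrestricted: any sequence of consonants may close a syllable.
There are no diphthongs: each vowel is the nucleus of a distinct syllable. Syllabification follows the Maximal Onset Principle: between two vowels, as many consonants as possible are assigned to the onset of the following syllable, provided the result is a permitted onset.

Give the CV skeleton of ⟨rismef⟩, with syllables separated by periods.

Nuclei (vowels): i, e → 2 syllables.
/i…e/ gap (V1→V2): /sm/; trying suffixes from longest down, /m/ is the first permitted one, so coda /s/ | onset /m/.
So the parse is ris.mef.
Mapping each syllable to C/V: /ris/ → CVC, /mef/ → CVC.

CVC.CVC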